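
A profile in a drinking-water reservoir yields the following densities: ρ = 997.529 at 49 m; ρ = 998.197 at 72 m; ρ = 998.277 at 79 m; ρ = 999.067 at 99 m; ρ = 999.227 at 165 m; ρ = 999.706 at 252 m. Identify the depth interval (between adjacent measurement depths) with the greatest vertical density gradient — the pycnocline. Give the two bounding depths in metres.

Compute the density gradient over each adjacent pair:
  49–72 m: Δρ/Δz = 0.668/23 = 0.029 kg m⁻⁴
  72–79 m: Δρ/Δz = 0.080/7 = 0.011 kg m⁻⁴
  79–99 m: Δρ/Δz = 0.790/20 = 0.040 kg m⁻⁴
  99–165 m: Δρ/Δz = 0.160/66 = 2.4 × 10⁻³ kg m⁻⁴
  165–252 m: Δρ/Δz = 0.479/87 = 5.5 × 10⁻³ kg m⁻⁴
The largest gradient is in the 79–99 m interval — the pycnocline.

79–99 m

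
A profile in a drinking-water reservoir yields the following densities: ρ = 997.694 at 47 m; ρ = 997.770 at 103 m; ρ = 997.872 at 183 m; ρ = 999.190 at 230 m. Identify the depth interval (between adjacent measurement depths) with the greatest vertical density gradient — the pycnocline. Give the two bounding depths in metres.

Compute the density gradient over each adjacent pair:
  47–103 m: Δρ/Δz = 0.076/56 = 1.4 × 10⁻³ kg m⁻⁴
  103–183 m: Δρ/Δz = 0.102/80 = 1.3 × 10⁻³ kg m⁻⁴
  183–230 m: Δρ/Δz = 1.318/47 = 0.028 kg m⁻⁴
The largest gradient is in the 183–230 m interval — the pycnocline.

183–230 m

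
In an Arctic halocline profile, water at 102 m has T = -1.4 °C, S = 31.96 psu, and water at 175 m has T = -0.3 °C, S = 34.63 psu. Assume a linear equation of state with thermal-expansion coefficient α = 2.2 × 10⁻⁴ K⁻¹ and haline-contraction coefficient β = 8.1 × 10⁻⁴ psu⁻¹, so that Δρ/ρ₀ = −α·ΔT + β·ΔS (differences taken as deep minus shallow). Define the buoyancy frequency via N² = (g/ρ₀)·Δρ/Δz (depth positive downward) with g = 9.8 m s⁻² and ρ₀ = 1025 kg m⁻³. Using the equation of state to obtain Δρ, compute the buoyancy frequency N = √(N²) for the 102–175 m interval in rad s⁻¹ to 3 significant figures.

ΔT = +1.1 K, ΔS = +2.67 psu (deep − shallow).
Δρ/ρ₀ = −αΔT + βΔS = -2.42 × 10⁻⁴ + 2.1627 × 10⁻³ = 1.9207 × 10⁻³, so Δρ ≈ 1.969 kg m⁻³.
N² = (g/ρ₀)·Δρ/Δz = g·(Δρ/ρ₀)/Δz = 9.8 × 1.9207 × 10⁻³ / 73 = 2.5785 × 10⁻⁴ s⁻².
N = √(2.5785 × 10⁻⁴) = 0.016058 rad s⁻¹ ≈ 0.0161 rad s⁻¹.

0.0161 rad s⁻¹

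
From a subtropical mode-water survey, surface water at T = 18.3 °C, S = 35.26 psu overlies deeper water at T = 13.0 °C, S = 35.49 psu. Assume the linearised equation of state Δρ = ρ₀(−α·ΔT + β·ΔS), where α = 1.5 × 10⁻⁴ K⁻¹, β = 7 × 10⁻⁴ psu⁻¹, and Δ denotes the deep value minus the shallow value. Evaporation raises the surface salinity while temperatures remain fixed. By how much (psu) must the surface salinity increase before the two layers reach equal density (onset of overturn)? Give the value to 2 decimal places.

1.37 psu

Neutral buoyancy requires −α(T_deep − T_surf) + β(S_deep − S_surf′) = 0.
S_surf′ = S_deep − (α/β)·ΔT = 35.49 − (1.5 × 10⁻⁴/7 × 10⁻⁴)·(-5.3) = 36.6257 psu.
Increase required: 36.6257 − 35.26 = 1.3657 psu.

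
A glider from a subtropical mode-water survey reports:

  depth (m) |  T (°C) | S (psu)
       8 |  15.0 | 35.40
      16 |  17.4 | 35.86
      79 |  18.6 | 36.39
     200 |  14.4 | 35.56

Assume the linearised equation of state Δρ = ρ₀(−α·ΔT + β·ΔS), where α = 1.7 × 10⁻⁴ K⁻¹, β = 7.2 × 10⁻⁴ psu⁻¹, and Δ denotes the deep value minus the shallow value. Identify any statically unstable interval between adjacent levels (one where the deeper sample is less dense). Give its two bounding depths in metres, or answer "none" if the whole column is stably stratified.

8–16 m

Evaluate Δρ/ρ₀ = −αΔT + βΔS across each adjacent pair:
  8–16 m: −αΔT+βΔS = −(1.7 × 10⁻⁴)(+2.4)+(7.2 × 10⁻⁴)(+0.46) = -7.7 × 10⁻⁵ → UNSTABLE
  16–79 m: −αΔT+βΔS = −(1.7 × 10⁻⁴)(+1.2)+(7.2 × 10⁻⁴)(+0.53) = 1.8 × 10⁻⁴ → stable
  79–200 m: −αΔT+βΔS = −(1.7 × 10⁻⁴)(-4.2)+(7.2 × 10⁻⁴)(-0.83) = 1.2 × 10⁻⁴ → stable
The 8–16 m interval has Δρ < 0: lighter water underlies denser water.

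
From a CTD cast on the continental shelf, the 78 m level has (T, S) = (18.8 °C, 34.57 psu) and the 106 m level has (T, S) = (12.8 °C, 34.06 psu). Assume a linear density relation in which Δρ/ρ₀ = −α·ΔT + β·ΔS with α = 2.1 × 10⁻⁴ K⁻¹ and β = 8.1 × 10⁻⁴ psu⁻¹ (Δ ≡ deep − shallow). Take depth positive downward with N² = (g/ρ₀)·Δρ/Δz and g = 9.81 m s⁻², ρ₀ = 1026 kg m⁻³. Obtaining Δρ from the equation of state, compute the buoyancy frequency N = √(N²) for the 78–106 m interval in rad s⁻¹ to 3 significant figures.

ΔT = -6.0 K, ΔS = -0.51 psu (deep − shallow).
Δρ/ρ₀ = −αΔT + βΔS = 1.26 × 10⁻³ − 4.131 × 10⁻⁴ = 8.469 × 10⁻⁴, so Δρ ≈ 0.8689 kg m⁻³.
N² = (g/ρ₀)·Δρ/Δz = g·(Δρ/ρ₀)/Δz = 9.81 × 8.469 × 10⁻⁴ / 28 = 2.9672 × 10⁻⁴ s⁻².
N = √(2.9672 × 10⁻⁴) = 0.017226 rad s⁻¹ ≈ 0.0172 rad s⁻¹.

0.0172 rad s⁻¹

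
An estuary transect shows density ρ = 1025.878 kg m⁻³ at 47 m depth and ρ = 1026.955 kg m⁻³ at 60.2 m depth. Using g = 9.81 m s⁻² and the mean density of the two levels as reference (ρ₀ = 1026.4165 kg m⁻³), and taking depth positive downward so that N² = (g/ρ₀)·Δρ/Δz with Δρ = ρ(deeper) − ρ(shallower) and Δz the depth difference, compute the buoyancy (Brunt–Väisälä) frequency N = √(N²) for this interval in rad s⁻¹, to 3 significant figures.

0.0279 rad s⁻¹

Δρ = 1026.955 − 1025.878 = 1.077 kg m⁻³ over Δz = 60.2 − 47 = 13.2 m.
N² = (9.81/1026.4165) × (1.077/13.2) = 7.7981 × 10⁻⁴ s⁻².
N = √(7.7981 × 10⁻⁴) = 0.027925 rad s⁻¹ ≈ 0.0279 rad s⁻¹.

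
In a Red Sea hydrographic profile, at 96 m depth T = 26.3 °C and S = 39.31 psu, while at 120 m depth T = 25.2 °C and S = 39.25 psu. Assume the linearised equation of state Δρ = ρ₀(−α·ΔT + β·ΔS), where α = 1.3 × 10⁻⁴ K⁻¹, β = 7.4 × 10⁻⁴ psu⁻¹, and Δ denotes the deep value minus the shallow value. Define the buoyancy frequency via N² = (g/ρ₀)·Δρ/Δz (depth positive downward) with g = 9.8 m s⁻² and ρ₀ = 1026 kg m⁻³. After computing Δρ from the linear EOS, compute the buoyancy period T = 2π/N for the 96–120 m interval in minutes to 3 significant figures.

ΔT = -1.1 K, ΔS = -0.06 psu (deep − shallow).
Δρ/ρ₀ = −αΔT + βΔS = 1.43 × 10⁻⁴ − 4.44 × 10⁻⁵ = 9.86 × 10⁻⁵, so Δρ ≈ 0.1012 kg m⁻³.
N² = (g/ρ₀)·Δρ/Δz = g·(Δρ/ρ₀)/Δz = 9.8 × 9.86 × 10⁻⁵ / 24 = 4.0262 × 10⁻⁵ s⁻².
N = √(4.0262 × 10⁻⁵) = 6.3452 × 10⁻³ rad s⁻¹ → T = 2π/N = 990.23 s = 16.504 min ≈ 16.5 min.

16.5 min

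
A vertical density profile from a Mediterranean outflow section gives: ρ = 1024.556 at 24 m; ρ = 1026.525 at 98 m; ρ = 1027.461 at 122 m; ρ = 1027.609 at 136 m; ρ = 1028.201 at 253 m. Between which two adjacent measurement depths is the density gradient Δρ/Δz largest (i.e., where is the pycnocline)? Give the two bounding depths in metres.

98–122 m

Compute the density gradient over each adjacent pair:
  24–98 m: Δρ/Δz = 1.969/74 = 0.027 kg m⁻⁴
  98–122 m: Δρ/Δz = 0.936/24 = 0.039 kg m⁻⁴
  122–136 m: Δρ/Δz = 0.148/14 = 0.011 kg m⁻⁴
  136–253 m: Δρ/Δz = 0.592/117 = 5.1 × 10⁻³ kg m⁻⁴
The largest gradient is in the 98–122 m interval — the pycnocline.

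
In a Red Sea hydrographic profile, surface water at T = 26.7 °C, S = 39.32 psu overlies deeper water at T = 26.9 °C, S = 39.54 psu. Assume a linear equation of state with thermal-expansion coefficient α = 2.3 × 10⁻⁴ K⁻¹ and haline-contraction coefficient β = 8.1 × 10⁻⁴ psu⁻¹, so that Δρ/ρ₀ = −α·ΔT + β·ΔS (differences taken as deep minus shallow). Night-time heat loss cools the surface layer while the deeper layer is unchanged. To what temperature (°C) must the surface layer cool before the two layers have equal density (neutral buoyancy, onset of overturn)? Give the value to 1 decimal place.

Neutral buoyancy requires Δρ = 0, i.e. −α(T_deep − T_surf′) + β(S_deep − S_surf) = 0.
T_surf′ = T_deep − (β/α)·ΔS = 26.9 − (8.1 × 10⁻⁴/2.3 × 10⁻⁴)·(+0.22) = 26.125 °C.
Cooling required: 26.7 − (26.125) = 0.575 °C.

26.1 °C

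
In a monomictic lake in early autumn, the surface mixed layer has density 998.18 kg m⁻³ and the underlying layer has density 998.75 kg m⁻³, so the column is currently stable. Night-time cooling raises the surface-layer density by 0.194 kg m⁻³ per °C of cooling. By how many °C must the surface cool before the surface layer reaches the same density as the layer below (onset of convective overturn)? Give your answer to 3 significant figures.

Density deficit of the surface layer: 998.75 − 998.18 = 0.57 kg m⁻³.
Required change = 0.57 / 0.194 = 2.94 °C.

2.94 °C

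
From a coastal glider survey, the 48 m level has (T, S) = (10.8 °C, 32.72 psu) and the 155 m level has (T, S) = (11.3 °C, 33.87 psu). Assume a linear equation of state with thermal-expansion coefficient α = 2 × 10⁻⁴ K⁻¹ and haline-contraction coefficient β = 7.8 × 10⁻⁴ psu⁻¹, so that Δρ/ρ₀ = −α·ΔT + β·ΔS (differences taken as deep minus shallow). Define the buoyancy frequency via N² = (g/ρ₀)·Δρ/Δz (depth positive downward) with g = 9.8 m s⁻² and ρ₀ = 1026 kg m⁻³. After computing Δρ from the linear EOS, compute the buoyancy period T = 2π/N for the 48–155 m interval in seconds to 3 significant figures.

735 s

ΔT = +0.5 K, ΔS = +1.15 psu (deep − shallow).
Δρ/ρ₀ = −αΔT + βΔS = -1.00 × 10⁻⁴ + 8.97 × 10⁻⁴ = 7.97 × 10⁻⁴, so Δρ ≈ 0.8177 kg m⁻³.
N² = (g/ρ₀)·Δρ/Δz = g·(Δρ/ρ₀)/Δz = 9.8 × 7.97 × 10⁻⁴ / 107 = 7.2996 × 10⁻⁵ s⁻².
N = √(7.2996 × 10⁻⁵) = 8.5438 × 10⁻³ rad s⁻¹ → T = 2π/N = 735.41 s ≈ 735 s.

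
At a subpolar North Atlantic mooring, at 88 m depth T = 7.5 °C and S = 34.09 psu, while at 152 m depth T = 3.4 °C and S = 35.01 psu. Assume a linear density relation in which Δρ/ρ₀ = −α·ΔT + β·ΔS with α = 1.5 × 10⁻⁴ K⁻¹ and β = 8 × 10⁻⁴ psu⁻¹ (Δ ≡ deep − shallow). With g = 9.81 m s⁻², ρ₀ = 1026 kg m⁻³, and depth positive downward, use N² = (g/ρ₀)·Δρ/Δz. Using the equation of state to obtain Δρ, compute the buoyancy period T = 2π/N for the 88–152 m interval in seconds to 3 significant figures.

437 s

ΔT = -4.1 K, ΔS = +0.92 psu (deep − shallow).
Δρ/ρ₀ = −αΔT + βΔS = 6.15 × 10⁻⁴ + 7.36 × 10⁻⁴ = 1.351 × 10⁻³, so Δρ ≈ 1.386 kg m⁻³.
N² = (g/ρ₀)·Δρ/Δz = g·(Δρ/ρ₀)/Δz = 9.81 × 1.351 × 10⁻³ / 64 = 2.0708 × 10⁻⁴ s⁻².
N = √(2.0708 × 10⁻⁴) = 0.014390 rad s⁻¹ → T = 2π/N = 436.64 s ≈ 437 s.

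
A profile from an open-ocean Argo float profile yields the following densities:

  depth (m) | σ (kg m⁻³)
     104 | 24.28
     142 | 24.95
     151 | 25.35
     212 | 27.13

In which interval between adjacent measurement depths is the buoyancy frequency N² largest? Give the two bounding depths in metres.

142–151 m

Compute the density gradient over each adjacent pair:
  104–142 m: Δρ/Δz = 0.67/38 = 0.018 kg m⁻⁴
  142–151 m: Δρ/Δz = 0.40/9 = 0.044 kg m⁻⁴
  151–212 m: Δρ/Δz = 1.78/61 = 0.029 kg m⁻⁴
The largest gradient is in the 142–151 m interval — the pycnocline.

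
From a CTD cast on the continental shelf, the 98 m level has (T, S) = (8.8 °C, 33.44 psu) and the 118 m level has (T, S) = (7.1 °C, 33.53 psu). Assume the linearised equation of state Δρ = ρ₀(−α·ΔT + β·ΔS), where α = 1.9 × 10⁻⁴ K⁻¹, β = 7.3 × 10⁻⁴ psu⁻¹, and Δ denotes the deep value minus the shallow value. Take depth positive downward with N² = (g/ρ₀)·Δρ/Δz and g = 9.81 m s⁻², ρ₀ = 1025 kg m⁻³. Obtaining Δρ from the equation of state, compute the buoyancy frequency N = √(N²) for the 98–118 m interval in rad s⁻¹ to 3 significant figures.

ΔT = -1.7 K, ΔS = +0.09 psu (deep − shallow).
Δρ/ρ₀ = −αΔT + βΔS = 3.23 × 10⁻⁴ + 6.57 × 10⁻⁵ = 3.887 × 10⁻⁴, so Δρ ≈ 0.3984 kg m⁻³.
N² = (g/ρ₀)·Δρ/Δz = g·(Δρ/ρ₀)/Δz = 9.81 × 3.887 × 10⁻⁴ / 20 = 1.9066 × 10⁻⁴ s⁻².
N = √(1.9066 × 10⁻⁴) = 0.013808 rad s⁻¹ ≈ 0.0138 rad s⁻¹.

0.0138 rad s⁻¹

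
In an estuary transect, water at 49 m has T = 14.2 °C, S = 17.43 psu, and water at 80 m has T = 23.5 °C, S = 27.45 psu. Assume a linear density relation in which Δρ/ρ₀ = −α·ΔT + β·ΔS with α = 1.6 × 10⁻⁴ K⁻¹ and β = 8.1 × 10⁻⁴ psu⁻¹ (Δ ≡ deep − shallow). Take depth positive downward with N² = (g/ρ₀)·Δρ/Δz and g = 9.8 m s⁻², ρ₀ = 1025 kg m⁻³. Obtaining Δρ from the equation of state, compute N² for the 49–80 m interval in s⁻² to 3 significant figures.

ΔT = +9.3 K, ΔS = +10.02 psu (deep − shallow).
Δρ/ρ₀ = −αΔT + βΔS = -1.488 × 10⁻³ + 8.1162 × 10⁻³ = 6.6282 × 10⁻³, so Δρ ≈ 6.794 kg m⁻³.
N² = (g/ρ₀)·Δρ/Δz = g·(Δρ/ρ₀)/Δz = 9.8 × 6.6282 × 10⁻³ / 31 = 2.0954 × 10⁻³ s⁻² ≈ 2.10 × 10⁻³ s⁻².

2.10 × 10⁻³ s⁻²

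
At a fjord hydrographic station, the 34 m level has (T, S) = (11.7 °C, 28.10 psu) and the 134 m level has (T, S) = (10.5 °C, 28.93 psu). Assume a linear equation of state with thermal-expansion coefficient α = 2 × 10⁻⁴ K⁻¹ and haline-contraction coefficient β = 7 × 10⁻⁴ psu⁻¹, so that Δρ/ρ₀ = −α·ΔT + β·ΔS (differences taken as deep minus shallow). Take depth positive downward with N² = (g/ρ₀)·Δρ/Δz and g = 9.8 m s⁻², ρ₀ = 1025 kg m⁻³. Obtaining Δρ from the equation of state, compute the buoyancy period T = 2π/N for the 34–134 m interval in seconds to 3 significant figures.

700 s

ΔT = -1.2 K, ΔS = +0.83 psu (deep − shallow).
Δρ/ρ₀ = −αΔT + βΔS = 2.40 × 10⁻⁴ + 5.81 × 10⁻⁴ = 8.21 × 10⁻⁴, so Δρ ≈ 0.8415 kg m⁻³.
N² = (g/ρ₀)·Δρ/Δz = g·(Δρ/ρ₀)/Δz = 9.8 × 8.21 × 10⁻⁴ / 100 = 8.0458 × 10⁻⁵ s⁻².
N = √(8.0458 × 10⁻⁵) = 8.9698 × 10⁻³ rad s⁻¹ → T = 2π/N = 700.48 s ≈ 700 s.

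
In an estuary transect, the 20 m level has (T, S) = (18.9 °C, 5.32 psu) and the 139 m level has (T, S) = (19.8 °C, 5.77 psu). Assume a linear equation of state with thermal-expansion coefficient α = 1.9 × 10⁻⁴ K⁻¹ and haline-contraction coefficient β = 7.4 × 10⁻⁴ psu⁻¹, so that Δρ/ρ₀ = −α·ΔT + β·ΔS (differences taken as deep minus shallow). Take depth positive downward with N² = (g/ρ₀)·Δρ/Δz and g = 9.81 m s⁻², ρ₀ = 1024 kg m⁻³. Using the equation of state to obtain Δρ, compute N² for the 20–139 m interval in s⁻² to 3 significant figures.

1.34 × 10⁻⁵ s⁻²

ΔT = +0.9 K, ΔS = +0.45 psu (deep − shallow).
Δρ/ρ₀ = −αΔT + βΔS = -1.71 × 10⁻⁴ + 3.33 × 10⁻⁴ = 1.62 × 10⁻⁴, so Δρ ≈ 0.1659 kg m⁻³.
N² = (g/ρ₀)·Δρ/Δz = g·(Δρ/ρ₀)/Δz = 9.81 × 1.62 × 10⁻⁴ / 119 = 1.3355 × 10⁻⁵ s⁻² ≈ 1.34 × 10⁻⁵ s⁻².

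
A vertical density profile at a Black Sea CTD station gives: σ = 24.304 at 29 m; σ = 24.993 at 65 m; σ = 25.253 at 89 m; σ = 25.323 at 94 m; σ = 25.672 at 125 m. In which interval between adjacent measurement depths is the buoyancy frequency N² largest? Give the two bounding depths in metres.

Compute the density gradient over each adjacent pair:
  29–65 m: Δρ/Δz = 0.689/36 = 0.019 kg m⁻⁴
  65–89 m: Δρ/Δz = 0.260/24 = 0.011 kg m⁻⁴
  89–94 m: Δρ/Δz = 0.070/5 = 0.014 kg m⁻⁴
  94–125 m: Δρ/Δz = 0.349/31 = 0.011 kg m⁻⁴
The largest gradient is in the 29–65 m interval — the pycnocline.

29–65 m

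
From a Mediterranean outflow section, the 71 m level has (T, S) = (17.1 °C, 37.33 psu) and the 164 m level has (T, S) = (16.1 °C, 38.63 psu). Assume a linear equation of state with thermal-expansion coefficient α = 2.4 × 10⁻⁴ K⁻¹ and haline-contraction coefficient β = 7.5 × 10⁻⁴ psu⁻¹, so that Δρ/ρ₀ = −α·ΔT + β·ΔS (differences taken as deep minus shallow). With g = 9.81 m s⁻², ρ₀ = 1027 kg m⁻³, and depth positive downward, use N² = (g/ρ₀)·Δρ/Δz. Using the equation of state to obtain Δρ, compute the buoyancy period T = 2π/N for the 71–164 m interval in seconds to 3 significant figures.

555 s

ΔT = -1.0 K, ΔS = +1.30 psu (deep − shallow).
Δρ/ρ₀ = −αΔT + βΔS = 2.40 × 10⁻⁴ + 9.75 × 10⁻⁴ = 1.215 × 10⁻³, so Δρ ≈ 1.248 kg m⁻³.
N² = (g/ρ₀)·Δρ/Δz = g·(Δρ/ρ₀)/Δz = 9.81 × 1.215 × 10⁻³ / 93 = 1.2816 × 10⁻⁴ s⁻².
N = √(1.2816 × 10⁻⁴) = 0.011321 rad s⁻¹ → T = 2π/N = 555.00 s ≈ 555 s.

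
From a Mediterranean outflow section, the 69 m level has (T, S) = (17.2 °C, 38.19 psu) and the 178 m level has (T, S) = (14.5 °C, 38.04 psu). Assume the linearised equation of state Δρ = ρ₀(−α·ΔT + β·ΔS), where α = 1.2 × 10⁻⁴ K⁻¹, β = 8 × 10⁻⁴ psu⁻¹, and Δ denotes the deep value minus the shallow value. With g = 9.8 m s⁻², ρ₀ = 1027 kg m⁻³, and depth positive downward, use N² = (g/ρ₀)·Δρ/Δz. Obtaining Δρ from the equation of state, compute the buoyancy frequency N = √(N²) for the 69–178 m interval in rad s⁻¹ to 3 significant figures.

4.28 × 10⁻³ rad s⁻¹

ΔT = -2.7 K, ΔS = -0.15 psu (deep − shallow).
Δρ/ρ₀ = −αΔT + βΔS = 3.24 × 10⁻⁴ − 1.20 × 10⁻⁴ = 2.04 × 10⁻⁴, so Δρ ≈ 0.2095 kg m⁻³.
N² = (g/ρ₀)·Δρ/Δz = g·(Δρ/ρ₀)/Δz = 9.8 × 2.04 × 10⁻⁴ / 109 = 1.8341 × 10⁻⁵ s⁻².
N = √(1.8341 × 10⁻⁵) = 4.2826 × 10⁻³ rad s⁻¹ ≈ 4.28 × 10⁻³ rad s⁻¹.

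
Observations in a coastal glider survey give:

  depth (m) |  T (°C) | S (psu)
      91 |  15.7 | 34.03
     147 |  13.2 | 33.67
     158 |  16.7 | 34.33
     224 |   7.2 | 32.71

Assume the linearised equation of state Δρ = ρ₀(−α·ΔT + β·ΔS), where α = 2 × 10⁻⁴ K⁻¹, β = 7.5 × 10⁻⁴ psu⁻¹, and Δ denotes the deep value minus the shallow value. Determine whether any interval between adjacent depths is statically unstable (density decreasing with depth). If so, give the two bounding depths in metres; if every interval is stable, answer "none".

147–158 m

Evaluate Δρ/ρ₀ = −αΔT + βΔS across each adjacent pair:
  91–147 m: −αΔT+βΔS = −(2 × 10⁻⁴)(-2.5)+(7.5 × 10⁻⁴)(-0.36) = 2.3 × 10⁻⁴ → stable
  147–158 m: −αΔT+βΔS = −(2 × 10⁻⁴)(+3.5)+(7.5 × 10⁻⁴)(+0.66) = -2.0 × 10⁻⁴ → UNSTABLE
  158–224 m: −αΔT+βΔS = −(2 × 10⁻⁴)(-9.5)+(7.5 × 10⁻⁴)(-1.62) = 6.8 × 10⁻⁴ → stable
The 147–158 m interval has Δρ < 0: lighter water underlies denser water.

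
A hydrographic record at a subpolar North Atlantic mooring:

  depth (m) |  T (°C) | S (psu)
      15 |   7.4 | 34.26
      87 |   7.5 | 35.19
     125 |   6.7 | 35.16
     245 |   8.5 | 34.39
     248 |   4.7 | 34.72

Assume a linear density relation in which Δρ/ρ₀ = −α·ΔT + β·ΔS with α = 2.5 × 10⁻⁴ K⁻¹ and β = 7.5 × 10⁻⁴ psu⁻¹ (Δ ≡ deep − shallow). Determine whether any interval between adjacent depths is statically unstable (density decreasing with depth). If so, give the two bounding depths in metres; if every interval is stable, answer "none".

125–245 m

Evaluate Δρ/ρ₀ = −αΔT + βΔS across each adjacent pair:
  15–87 m: −αΔT+βΔS = −(2.5 × 10⁻⁴)(+0.1)+(7.5 × 10⁻⁴)(+0.93) = 6.7 × 10⁻⁴ → stable
  87–125 m: −αΔT+βΔS = −(2.5 × 10⁻⁴)(-0.8)+(7.5 × 10⁻⁴)(-0.03) = 1.8 × 10⁻⁴ → stable
  125–245 m: −αΔT+βΔS = −(2.5 × 10⁻⁴)(+1.8)+(7.5 × 10⁻⁴)(-0.77) = -1.0 × 10⁻³ → UNSTABLE
  245–248 m: −αΔT+βΔS = −(2.5 × 10⁻⁴)(-3.8)+(7.5 × 10⁻⁴)(+0.33) = 1.2 × 10⁻³ → stable
The 125–245 m interval has Δρ < 0: lighter water underlies denser water.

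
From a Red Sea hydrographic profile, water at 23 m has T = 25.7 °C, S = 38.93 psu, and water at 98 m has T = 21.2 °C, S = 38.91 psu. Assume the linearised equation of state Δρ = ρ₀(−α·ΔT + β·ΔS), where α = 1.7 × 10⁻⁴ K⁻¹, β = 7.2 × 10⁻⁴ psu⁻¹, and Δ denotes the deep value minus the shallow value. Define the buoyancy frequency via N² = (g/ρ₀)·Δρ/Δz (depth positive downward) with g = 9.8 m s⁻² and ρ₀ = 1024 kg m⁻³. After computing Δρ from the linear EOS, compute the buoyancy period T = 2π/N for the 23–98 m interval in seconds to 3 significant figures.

634 s

ΔT = -4.5 K, ΔS = -0.02 psu (deep − shallow).
Δρ/ρ₀ = −αΔT + βΔS = 7.65 × 10⁻⁴ − 1.44 × 10⁻⁵ = 7.506 × 10⁻⁴, so Δρ ≈ 0.7686 kg m⁻³.
N² = (g/ρ₀)·Δρ/Δz = g·(Δρ/ρ₀)/Δz = 9.8 × 7.506 × 10⁻⁴ / 75 = 9.8078 × 10⁻⁵ s⁻².
N = √(9.8078 × 10⁻⁵) = 9.9034 × 10⁻³ rad s⁻¹ → T = 2π/N = 634.45 s ≈ 634 s.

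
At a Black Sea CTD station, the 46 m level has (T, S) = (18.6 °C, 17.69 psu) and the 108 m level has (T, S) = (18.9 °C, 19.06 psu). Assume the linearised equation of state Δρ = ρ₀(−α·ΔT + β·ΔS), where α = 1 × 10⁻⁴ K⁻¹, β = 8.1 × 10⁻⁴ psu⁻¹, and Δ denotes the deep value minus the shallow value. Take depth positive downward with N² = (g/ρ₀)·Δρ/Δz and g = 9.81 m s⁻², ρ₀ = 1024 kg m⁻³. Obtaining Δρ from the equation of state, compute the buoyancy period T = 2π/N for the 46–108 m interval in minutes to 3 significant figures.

8.01 min

ΔT = +0.3 K, ΔS = +1.37 psu (deep − shallow).
Δρ/ρ₀ = −αΔT + βΔS = -3.00 × 10⁻⁵ + 1.1097 × 10⁻³ = 1.0797 × 10⁻³, so Δρ ≈ 1.106 kg m⁻³.
N² = (g/ρ₀)·Δρ/Δz = g·(Δρ/ρ₀)/Δz = 9.81 × 1.0797 × 10⁻³ / 62 = 1.7084 × 10⁻⁴ s⁻².
N = √(1.7084 × 10⁻⁴) = 0.013071 rad s⁻¹ → T = 2π/N = 480.70 s = 8.0117 min ≈ 8.01 min.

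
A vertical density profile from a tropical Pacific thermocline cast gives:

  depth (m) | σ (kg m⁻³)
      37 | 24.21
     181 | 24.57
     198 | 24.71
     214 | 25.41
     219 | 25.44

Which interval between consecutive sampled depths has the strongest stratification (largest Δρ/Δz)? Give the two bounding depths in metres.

Compute the density gradient over each adjacent pair:
  37–181 m: Δρ/Δz = 0.36/144 = 2.5 × 10⁻³ kg m⁻⁴
  181–198 m: Δρ/Δz = 0.14/17 = 8.2 × 10⁻³ kg m⁻⁴
  198–214 m: Δρ/Δz = 0.70/16 = 0.044 kg m⁻⁴
  214–219 m: Δρ/Δz = 0.03/5 = 6.0 × 10⁻³ kg m⁻⁴
The largest gradient is in the 198–214 m interval — the pycnocline.

198–214 m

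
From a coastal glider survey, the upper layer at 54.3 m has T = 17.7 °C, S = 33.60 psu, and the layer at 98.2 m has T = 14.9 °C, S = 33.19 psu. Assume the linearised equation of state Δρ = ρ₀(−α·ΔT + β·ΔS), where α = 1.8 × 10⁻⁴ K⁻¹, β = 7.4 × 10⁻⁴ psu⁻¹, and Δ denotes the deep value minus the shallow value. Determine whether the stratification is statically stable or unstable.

ΔT = 14.9 − 17.7 = -2.8 K and ΔS = 33.19 − 33.60 = -0.41 psu (deep − shallow).
−αΔT = 5.04 × 10⁻⁴; βΔS = -3.034 × 10⁻⁴; sum Δρ/ρ₀ = 2.006 × 10⁻⁴.
Δρ/ρ₀ > 0, so Δρ > 0: deeper water is denser → statically stable.

stable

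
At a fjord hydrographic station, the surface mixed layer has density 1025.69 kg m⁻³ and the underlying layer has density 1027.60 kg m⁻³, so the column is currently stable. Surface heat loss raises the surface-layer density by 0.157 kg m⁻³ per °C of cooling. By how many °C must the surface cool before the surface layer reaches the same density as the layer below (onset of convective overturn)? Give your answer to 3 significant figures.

12.2 °C

Density deficit of the surface layer: 1027.60 − 1025.69 = 1.91 kg m⁻³.
Required change = 1.91 / 0.157 = 12.2 °C.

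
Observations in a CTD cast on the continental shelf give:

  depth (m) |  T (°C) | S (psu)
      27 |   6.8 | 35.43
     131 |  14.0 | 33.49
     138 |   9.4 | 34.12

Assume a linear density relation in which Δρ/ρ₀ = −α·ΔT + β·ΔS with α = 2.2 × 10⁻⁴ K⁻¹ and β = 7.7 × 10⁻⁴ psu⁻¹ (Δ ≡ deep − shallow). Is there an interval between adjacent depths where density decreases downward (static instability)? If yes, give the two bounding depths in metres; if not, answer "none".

27–131 m

Evaluate Δρ/ρ₀ = −αΔT + βΔS across each adjacent pair:
  27–131 m: −αΔT+βΔS = −(2.2 × 10⁻⁴)(+7.2)+(7.7 × 10⁻⁴)(-1.94) = -3.1 × 10⁻³ → UNSTABLE
  131–138 m: −αΔT+βΔS = −(2.2 × 10⁻⁴)(-4.6)+(7.7 × 10⁻⁴)(+0.63) = 1.5 × 10⁻³ → stable
The 27–131 m interval has Δρ < 0: lighter water underlies denser water.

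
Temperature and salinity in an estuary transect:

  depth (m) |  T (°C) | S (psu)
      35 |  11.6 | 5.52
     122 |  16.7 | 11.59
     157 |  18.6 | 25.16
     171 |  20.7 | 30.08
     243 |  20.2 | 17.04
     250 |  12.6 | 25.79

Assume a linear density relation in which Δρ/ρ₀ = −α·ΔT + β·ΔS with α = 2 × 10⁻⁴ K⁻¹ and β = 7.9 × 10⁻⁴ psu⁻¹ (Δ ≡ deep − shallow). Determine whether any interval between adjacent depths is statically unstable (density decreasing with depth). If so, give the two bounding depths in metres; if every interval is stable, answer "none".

171–243 m

Evaluate Δρ/ρ₀ = −αΔT + βΔS across each adjacent pair:
  35–122 m: −αΔT+βΔS = −(2 × 10⁻⁴)(+5.1)+(7.9 × 10⁻⁴)(+6.07) = 3.8 × 10⁻³ → stable
  122–157 m: −αΔT+βΔS = −(2 × 10⁻⁴)(+1.9)+(7.9 × 10⁻⁴)(+13.57) = 0.010 → stable
  157–171 m: −αΔT+βΔS = −(2 × 10⁻⁴)(+2.1)+(7.9 × 10⁻⁴)(+4.92) = 3.5 × 10⁻³ → stable
  171–243 m: −αΔT+βΔS = −(2 × 10⁻⁴)(-0.5)+(7.9 × 10⁻⁴)(-13.04) = -0.010 → UNSTABLE
  243–250 m: −αΔT+βΔS = −(2 × 10⁻⁴)(-7.6)+(7.9 × 10⁻⁴)(+8.75) = 8.4 × 10⁻³ → stable
The 171–243 m interval has Δρ < 0: lighter water underlies denser water.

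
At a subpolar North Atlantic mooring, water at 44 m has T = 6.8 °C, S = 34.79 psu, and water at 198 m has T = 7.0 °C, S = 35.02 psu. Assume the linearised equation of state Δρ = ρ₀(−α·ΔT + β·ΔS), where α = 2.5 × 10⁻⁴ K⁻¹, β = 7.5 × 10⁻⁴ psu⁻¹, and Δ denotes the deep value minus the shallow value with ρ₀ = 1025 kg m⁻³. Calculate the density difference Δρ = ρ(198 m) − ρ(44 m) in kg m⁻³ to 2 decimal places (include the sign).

+0.13 kg m⁻³

ΔT = +0.2 K, ΔS = +0.23 psu (deep − shallow).
Δρ/ρ₀ = −(2.5 × 10⁻⁴)(+0.2) + (7.5 × 10⁻⁴)(+0.23) = 1.225 × 10⁻⁴.
Δρ = 1025 × (1.225 × 10⁻⁴) = +0.13 kg m⁻³.
Positive Δρ: denser below, stable.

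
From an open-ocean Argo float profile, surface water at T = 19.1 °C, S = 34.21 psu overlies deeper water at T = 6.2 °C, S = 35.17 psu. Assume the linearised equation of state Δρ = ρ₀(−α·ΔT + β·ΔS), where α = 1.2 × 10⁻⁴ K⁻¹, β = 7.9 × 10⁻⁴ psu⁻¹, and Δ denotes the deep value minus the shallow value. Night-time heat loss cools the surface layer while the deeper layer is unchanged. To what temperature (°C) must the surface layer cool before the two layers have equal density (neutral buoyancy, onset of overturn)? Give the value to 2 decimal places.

-0.12 °C

Neutral buoyancy requires Δρ = 0, i.e. −α(T_deep − T_surf′) + β(S_deep − S_surf) = 0.
T_surf′ = T_deep − (β/α)·ΔS = 6.2 − (7.9 × 10⁻⁴/1.2 × 10⁻⁴)·(+0.96) = -0.1200 °C.
Cooling required: 19.1 − (-0.1200) = 19.2200 °C.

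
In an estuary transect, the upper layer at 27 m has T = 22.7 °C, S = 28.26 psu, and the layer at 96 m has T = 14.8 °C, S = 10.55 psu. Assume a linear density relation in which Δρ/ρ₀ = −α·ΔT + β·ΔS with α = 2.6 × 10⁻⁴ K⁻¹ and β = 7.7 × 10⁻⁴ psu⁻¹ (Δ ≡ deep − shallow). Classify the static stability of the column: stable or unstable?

ΔT = 14.8 − 22.7 = -7.9 K and ΔS = 10.55 − 28.26 = -17.71 psu (deep − shallow).
−αΔT = 2.054 × 10⁻³; βΔS = -0.0136367; sum Δρ/ρ₀ = -0.0115827.
Δρ/ρ₀ < 0, so Δρ < 0: deeper water is lighter → statically unstable; the column would overturn.

unstable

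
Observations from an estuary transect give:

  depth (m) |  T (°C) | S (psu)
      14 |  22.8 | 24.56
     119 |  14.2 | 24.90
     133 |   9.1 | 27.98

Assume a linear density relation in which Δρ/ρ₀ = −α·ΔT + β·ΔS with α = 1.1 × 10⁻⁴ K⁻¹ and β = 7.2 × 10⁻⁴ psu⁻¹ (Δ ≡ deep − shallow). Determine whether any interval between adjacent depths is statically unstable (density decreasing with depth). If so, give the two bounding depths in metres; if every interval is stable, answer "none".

none

Evaluate Δρ/ρ₀ = −αΔT + βΔS across each adjacent pair:
  14–119 m: −αΔT+βΔS = −(1.1 × 10⁻⁴)(-8.6)+(7.2 × 10⁻⁴)(+0.34) = 1.2 × 10⁻³ → stable
  119–133 m: −αΔT+βΔS = −(1.1 × 10⁻⁴)(-5.1)+(7.2 × 10⁻⁴)(+3.08) = 2.8 × 10⁻³ → stable
Every interval has Δρ > 0: the column is stably stratified throughout.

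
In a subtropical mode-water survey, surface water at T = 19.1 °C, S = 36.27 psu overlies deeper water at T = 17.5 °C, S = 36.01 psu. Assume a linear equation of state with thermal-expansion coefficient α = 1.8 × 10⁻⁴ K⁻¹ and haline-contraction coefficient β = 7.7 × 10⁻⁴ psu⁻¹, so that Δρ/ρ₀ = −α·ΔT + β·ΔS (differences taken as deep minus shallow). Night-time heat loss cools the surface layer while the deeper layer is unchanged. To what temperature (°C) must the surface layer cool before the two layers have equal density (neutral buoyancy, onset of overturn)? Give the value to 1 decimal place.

Neutral buoyancy requires Δρ = 0, i.e. −α(T_deep − T_surf′) + β(S_deep − S_surf) = 0.
T_surf′ = T_deep − (β/α)·ΔS = 17.5 − (7.7 × 10⁻⁴/1.8 × 10⁻⁴)·(-0.26) = 18.612 °C.
Cooling required: 19.1 − (18.612) = 0.488 °C.

18.6 °C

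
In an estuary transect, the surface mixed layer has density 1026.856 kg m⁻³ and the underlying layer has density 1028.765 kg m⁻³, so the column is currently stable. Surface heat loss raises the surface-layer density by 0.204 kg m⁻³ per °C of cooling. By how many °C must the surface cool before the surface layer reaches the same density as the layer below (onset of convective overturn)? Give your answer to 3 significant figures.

9.36 °C

Density deficit of the surface layer: 1028.765 − 1026.856 = 1.909 kg m⁻³.
Required change = 1.909 / 0.204 = 9.36 °C.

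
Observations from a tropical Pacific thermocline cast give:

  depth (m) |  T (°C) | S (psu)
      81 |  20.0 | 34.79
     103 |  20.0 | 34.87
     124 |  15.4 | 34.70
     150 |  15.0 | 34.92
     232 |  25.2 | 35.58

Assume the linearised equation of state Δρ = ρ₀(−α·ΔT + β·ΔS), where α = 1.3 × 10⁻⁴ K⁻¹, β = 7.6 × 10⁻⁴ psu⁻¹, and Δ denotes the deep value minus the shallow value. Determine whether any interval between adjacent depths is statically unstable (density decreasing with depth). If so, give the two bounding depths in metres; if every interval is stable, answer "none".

150–232 m

Evaluate Δρ/ρ₀ = −αΔT + βΔS across each adjacent pair:
  81–103 m: −αΔT+βΔS = −(1.3 × 10⁻⁴)(+0.0)+(7.6 × 10⁻⁴)(+0.08) = 6.1 × 10⁻⁵ → stable
  103–124 m: −αΔT+βΔS = −(1.3 × 10⁻⁴)(-4.6)+(7.6 × 10⁻⁴)(-0.17) = 4.7 × 10⁻⁴ → stable
  124–150 m: −αΔT+βΔS = −(1.3 × 10⁻⁴)(-0.4)+(7.6 × 10⁻⁴)(+0.22) = 2.2 × 10⁻⁴ → stable
  150–232 m: −αΔT+βΔS = −(1.3 × 10⁻⁴)(+10.2)+(7.6 × 10⁻⁴)(+0.66) = -8.2 × 10⁻⁴ → UNSTABLE
The 150–232 m interval has Δρ < 0: lighter water underlies denser water.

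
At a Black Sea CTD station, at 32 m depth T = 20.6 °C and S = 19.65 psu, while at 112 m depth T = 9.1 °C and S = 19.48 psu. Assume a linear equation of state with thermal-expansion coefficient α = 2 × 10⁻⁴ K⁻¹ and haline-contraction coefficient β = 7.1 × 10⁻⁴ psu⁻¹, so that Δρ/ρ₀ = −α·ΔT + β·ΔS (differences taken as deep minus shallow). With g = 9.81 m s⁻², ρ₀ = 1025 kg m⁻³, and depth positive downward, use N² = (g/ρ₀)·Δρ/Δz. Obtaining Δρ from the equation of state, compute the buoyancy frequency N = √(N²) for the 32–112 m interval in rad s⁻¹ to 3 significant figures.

ΔT = -11.5 K, ΔS = -0.17 psu (deep − shallow).
Δρ/ρ₀ = −αΔT + βΔS = 2.30 × 10⁻³ − 1.207 × 10⁻⁴ = 2.1793 × 10⁻³, so Δρ ≈ 2.234 kg m⁻³.
N² = (g/ρ₀)·Δρ/Δz = g·(Δρ/ρ₀)/Δz = 9.81 × 2.1793 × 10⁻³ / 80 = 2.6724 × 10⁻⁴ s⁻².
N = √(2.6724 × 10⁻⁴) = 0.016347 rad s⁻¹ ≈ 0.0163 rad s⁻¹.

0.0163 rad s⁻¹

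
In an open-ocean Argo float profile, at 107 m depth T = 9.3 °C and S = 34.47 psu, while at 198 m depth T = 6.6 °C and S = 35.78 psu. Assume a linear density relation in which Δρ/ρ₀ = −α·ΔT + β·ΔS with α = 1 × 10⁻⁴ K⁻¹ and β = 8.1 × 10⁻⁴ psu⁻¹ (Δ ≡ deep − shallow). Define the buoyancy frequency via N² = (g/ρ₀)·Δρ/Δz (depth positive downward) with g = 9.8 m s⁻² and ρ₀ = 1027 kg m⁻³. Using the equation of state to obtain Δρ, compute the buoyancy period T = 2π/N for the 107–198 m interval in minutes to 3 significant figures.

8.75 min

ΔT = -2.7 K, ΔS = +1.31 psu (deep − shallow).
Δρ/ρ₀ = −αΔT + βΔS = 2.70 × 10⁻⁴ + 1.0611 × 10⁻³ = 1.3311 × 10⁻³, so Δρ ≈ 1.367 kg m⁻³.
N² = (g/ρ₀)·Δρ/Δz = g·(Δρ/ρ₀)/Δz = 9.8 × 1.3311 × 10⁻³ / 91 = 1.4335 × 10⁻⁴ s⁻².
N = √(1.4335 × 10⁻⁴) = 0.011973 rad s⁻¹ → T = 2π/N = 524.78 s = 8.7463 min ≈ 8.75 min.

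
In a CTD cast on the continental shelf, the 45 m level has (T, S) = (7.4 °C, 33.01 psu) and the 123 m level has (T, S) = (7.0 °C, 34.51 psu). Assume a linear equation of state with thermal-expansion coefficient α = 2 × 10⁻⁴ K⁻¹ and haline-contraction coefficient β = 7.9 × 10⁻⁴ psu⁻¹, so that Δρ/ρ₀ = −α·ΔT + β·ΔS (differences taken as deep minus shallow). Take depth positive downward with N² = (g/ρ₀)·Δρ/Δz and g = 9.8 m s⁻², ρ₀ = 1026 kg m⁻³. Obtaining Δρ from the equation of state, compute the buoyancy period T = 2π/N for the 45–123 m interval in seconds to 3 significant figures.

ΔT = -0.4 K, ΔS = +1.50 psu (deep − shallow).
Δρ/ρ₀ = −αΔT + βΔS = 8.00 × 10⁻⁵ + 1.185 × 10⁻³ = 1.265 × 10⁻³, so Δρ ≈ 1.298 kg m⁻³.
N² = (g/ρ₀)·Δρ/Δz = g·(Δρ/ρ₀)/Δz = 9.8 × 1.265 × 10⁻³ / 78 = 1.5894 × 10⁻⁴ s⁻².
N = √(1.5894 × 10⁻⁴) = 0.012607 rad s⁻¹ → T = 2π/N = 498.39 s ≈ 498 s.

498 s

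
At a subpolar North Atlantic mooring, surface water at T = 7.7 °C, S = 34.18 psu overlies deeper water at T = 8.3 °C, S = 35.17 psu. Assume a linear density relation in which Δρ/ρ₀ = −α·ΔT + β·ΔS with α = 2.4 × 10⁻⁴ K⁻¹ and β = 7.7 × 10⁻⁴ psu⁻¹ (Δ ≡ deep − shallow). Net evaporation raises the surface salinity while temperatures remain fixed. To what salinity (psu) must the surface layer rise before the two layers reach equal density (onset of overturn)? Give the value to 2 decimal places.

34.98 psu

Neutral buoyancy requires −α(T_deep − T_surf) + β(S_deep − S_surf′) = 0.
S_surf′ = S_deep − (α/β)·ΔT = 35.17 − (2.4 × 10⁻⁴/7.7 × 10⁻⁴)·(+0.6) = 34.9830 psu.
Increase required: 34.9830 − 34.18 = 0.8030 psu.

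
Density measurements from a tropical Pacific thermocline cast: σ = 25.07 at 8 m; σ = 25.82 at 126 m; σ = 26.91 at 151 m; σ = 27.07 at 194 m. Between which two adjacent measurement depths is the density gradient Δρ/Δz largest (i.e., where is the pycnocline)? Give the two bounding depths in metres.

Compute the density gradient over each adjacent pair:
  8–126 m: Δρ/Δz = 0.75/118 = 6.4 × 10⁻³ kg m⁻⁴
  126–151 m: Δρ/Δz = 1.09/25 = 0.044 kg m⁻⁴
  151–194 m: Δρ/Δz = 0.16/43 = 3.7 × 10⁻³ kg m⁻⁴
The largest gradient is in the 126–151 m interval — the pycnocline.

126–151 m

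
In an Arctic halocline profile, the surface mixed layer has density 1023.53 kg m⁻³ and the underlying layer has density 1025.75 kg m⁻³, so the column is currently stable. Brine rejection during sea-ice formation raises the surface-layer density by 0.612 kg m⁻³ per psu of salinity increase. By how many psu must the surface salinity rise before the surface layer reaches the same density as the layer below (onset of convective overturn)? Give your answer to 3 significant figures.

3.63 psu

Density deficit of the surface layer: 1025.75 − 1023.53 = 2.22 kg m⁻³.
Required change = 2.22 / 0.612 = 3.63 psu.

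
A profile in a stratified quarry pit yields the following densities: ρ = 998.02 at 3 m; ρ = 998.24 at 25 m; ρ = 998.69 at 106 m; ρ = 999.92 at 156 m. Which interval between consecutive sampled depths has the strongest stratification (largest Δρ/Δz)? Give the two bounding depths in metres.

106–156 m

Compute the density gradient over each adjacent pair:
  3–25 m: Δρ/Δz = 0.22/22 = 0.010 kg m⁻⁴
  25–106 m: Δρ/Δz = 0.45/81 = 5.6 × 10⁻³ kg m⁻⁴
  106–156 m: Δρ/Δz = 1.23/50 = 0.025 kg m⁻⁴
The largest gradient is in the 106–156 m interval — the pycnocline.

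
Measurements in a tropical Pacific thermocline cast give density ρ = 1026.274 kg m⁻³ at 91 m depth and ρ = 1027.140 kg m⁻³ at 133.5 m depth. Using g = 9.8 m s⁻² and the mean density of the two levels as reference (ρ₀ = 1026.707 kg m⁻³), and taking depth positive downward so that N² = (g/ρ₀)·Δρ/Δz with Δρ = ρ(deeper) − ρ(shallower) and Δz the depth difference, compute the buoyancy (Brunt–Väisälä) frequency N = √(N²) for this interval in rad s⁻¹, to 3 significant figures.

Δρ = 1027.140 − 1026.274 = 0.866 kg m⁻³ over Δz = 133.5 − 91 = 42.5 m.
N² = (9.8/1026.707) × (0.866/42.5) = 1.9450 × 10⁻⁴ s⁻².
N = √(1.9450 × 10⁻⁴) = 0.013946 rad s⁻¹ ≈ 0.0139 rad s⁻¹.
N² > 0, so the interval is statically stable.

0.0139 rad s⁻¹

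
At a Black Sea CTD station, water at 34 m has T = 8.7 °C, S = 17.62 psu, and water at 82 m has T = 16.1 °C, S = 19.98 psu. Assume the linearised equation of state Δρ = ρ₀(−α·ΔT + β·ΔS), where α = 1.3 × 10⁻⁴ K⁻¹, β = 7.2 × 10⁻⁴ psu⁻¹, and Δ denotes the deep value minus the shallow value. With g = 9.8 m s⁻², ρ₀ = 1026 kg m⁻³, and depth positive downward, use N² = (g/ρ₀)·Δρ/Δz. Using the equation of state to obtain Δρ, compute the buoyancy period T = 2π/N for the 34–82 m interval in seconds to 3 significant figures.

ΔT = +7.4 K, ΔS = +2.36 psu (deep − shallow).
Δρ/ρ₀ = −αΔT + βΔS = -9.62 × 10⁻⁴ + 1.6992 × 10⁻³ = 7.372 × 10⁻⁴, so Δρ ≈ 0.7564 kg m⁻³.
N² = (g/ρ₀)·Δρ/Δz = g·(Δρ/ρ₀)/Δz = 9.8 × 7.372 × 10⁻⁴ / 48 = 1.5051 × 10⁻⁴ s⁻².
N = √(1.5051 × 10⁻⁴) = 0.012268 rad s⁻¹ → T = 2π/N = 512.16 s ≈ 512 s.

512 s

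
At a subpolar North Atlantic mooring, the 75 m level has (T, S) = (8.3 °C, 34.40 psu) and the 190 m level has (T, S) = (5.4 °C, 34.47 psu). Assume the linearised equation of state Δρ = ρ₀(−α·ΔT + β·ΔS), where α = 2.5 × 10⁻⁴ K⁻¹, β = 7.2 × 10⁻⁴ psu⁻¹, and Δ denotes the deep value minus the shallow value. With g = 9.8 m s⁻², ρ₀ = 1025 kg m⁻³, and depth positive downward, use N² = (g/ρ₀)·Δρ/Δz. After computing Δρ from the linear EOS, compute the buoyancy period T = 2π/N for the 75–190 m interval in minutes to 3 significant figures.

12.9 min

ΔT = -2.9 K, ΔS = +0.07 psu (deep − shallow).
Δρ/ρ₀ = −αΔT + βΔS = 7.25 × 10⁻⁴ + 5.04 × 10⁻⁵ = 7.754 × 10⁻⁴, so Δρ ≈ 0.7948 kg m⁻³.
N² = (g/ρ₀)·Δρ/Δz = g·(Δρ/ρ₀)/Δz = 9.8 × 7.754 × 10⁻⁴ / 115 = 6.6078 × 10⁻⁵ s⁻².
N = √(6.6078 × 10⁻⁵) = 8.1288 × 10⁻³ rad s⁻¹ → T = 2π/N = 772.95 s = 12.883 min ≈ 12.9 min.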